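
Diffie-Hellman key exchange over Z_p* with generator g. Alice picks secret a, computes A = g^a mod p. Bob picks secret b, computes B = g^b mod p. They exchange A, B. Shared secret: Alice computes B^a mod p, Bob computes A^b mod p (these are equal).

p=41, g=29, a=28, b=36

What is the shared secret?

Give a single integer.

Answer: 18

Derivation:
A = 29^28 mod 41  (bits of 28 = 11100)
  bit 0 = 1: r = r^2 * 29 mod 41 = 1^2 * 29 = 1*29 = 29
  bit 1 = 1: r = r^2 * 29 mod 41 = 29^2 * 29 = 21*29 = 35
  bit 2 = 1: r = r^2 * 29 mod 41 = 35^2 * 29 = 36*29 = 19
  bit 3 = 0: r = r^2 mod 41 = 19^2 = 33
  bit 4 = 0: r = r^2 mod 41 = 33^2 = 23
  -> A = 23
B = 29^36 mod 41  (bits of 36 = 100100)
  bit 0 = 1: r = r^2 * 29 mod 41 = 1^2 * 29 = 1*29 = 29
  bit 1 = 0: r = r^2 mod 41 = 29^2 = 21
  bit 2 = 0: r = r^2 mod 41 = 21^2 = 31
  bit 3 = 1: r = r^2 * 29 mod 41 = 31^2 * 29 = 18*29 = 30
  bit 4 = 0: r = r^2 mod 41 = 30^2 = 39
  bit 5 = 0: r = r^2 mod 41 = 39^2 = 4
  -> B = 4
s = B^a = 4^28 mod 41  (bits of 28 = 11100)
  bit 0 = 1: r = r^2 * 4 mod 41 = 1^2 * 4 = 1*4 = 4
  bit 1 = 1: r = r^2 * 4 mod 41 = 4^2 * 4 = 16*4 = 23
  bit 2 = 1: r = r^2 * 4 mod 41 = 23^2 * 4 = 37*4 = 25
  bit 3 = 0: r = r^2 mod 41 = 25^2 = 10
  bit 4 = 0: r = r^2 mod 41 = 10^2 = 18
  -> s = B^a = 18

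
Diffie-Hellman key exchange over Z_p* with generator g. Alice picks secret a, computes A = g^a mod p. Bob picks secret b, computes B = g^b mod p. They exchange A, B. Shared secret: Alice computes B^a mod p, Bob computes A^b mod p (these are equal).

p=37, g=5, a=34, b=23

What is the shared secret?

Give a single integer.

A = 5^34 mod 37  (bits of 34 = 100010)
  bit 0 = 1: r = r^2 * 5 mod 37 = 1^2 * 5 = 1*5 = 5
  bit 1 = 0: r = r^2 mod 37 = 5^2 = 25
  bit 2 = 0: r = r^2 mod 37 = 25^2 = 33
  bit 3 = 0: r = r^2 mod 37 = 33^2 = 16
  bit 4 = 1: r = r^2 * 5 mod 37 = 16^2 * 5 = 34*5 = 22
  bit 5 = 0: r = r^2 mod 37 = 22^2 = 3
  -> A = 3
B = 5^23 mod 37  (bits of 23 = 10111)
  bit 0 = 1: r = r^2 * 5 mod 37 = 1^2 * 5 = 1*5 = 5
  bit 1 = 0: r = r^2 mod 37 = 5^2 = 25
  bit 2 = 1: r = r^2 * 5 mod 37 = 25^2 * 5 = 33*5 = 17
  bit 3 = 1: r = r^2 * 5 mod 37 = 17^2 * 5 = 30*5 = 2
  bit 4 = 1: r = r^2 * 5 mod 37 = 2^2 * 5 = 4*5 = 20
  -> B = 20
s = B^a = 20^34 mod 37  (bits of 34 = 100010)
  bit 0 = 1: r = r^2 * 20 mod 37 = 1^2 * 20 = 1*20 = 20
  bit 1 = 0: r = r^2 mod 37 = 20^2 = 30
  bit 2 = 0: r = r^2 mod 37 = 30^2 = 12
  bit 3 = 0: r = r^2 mod 37 = 12^2 = 33
  bit 4 = 1: r = r^2 * 20 mod 37 = 33^2 * 20 = 16*20 = 24
  bit 5 = 0: r = r^2 mod 37 = 24^2 = 21
  -> s = B^a = 21

Answer: 21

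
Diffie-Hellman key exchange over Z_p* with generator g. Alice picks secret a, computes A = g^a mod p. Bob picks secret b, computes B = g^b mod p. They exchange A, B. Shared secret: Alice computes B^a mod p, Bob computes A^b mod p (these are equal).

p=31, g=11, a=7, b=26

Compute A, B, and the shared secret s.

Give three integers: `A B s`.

A = 11^7 mod 31  (bits of 7 = 111)
  bit 0 = 1: r = r^2 * 11 mod 31 = 1^2 * 11 = 1*11 = 11
  bit 1 = 1: r = r^2 * 11 mod 31 = 11^2 * 11 = 28*11 = 29
  bit 2 = 1: r = r^2 * 11 mod 31 = 29^2 * 11 = 4*11 = 13
  -> A = 13
B = 11^26 mod 31  (bits of 26 = 11010)
  bit 0 = 1: r = r^2 * 11 mod 31 = 1^2 * 11 = 1*11 = 11
  bit 1 = 1: r = r^2 * 11 mod 31 = 11^2 * 11 = 28*11 = 29
  bit 2 = 0: r = r^2 mod 31 = 29^2 = 4
  bit 3 = 1: r = r^2 * 11 mod 31 = 4^2 * 11 = 16*11 = 21
  bit 4 = 0: r = r^2 mod 31 = 21^2 = 7
  -> B = 7
s = B^a = 7^7 mod 31  (bits of 7 = 111)
  bit 0 = 1: r = r^2 * 7 mod 31 = 1^2 * 7 = 1*7 = 7
  bit 1 = 1: r = r^2 * 7 mod 31 = 7^2 * 7 = 18*7 = 2
  bit 2 = 1: r = r^2 * 7 mod 31 = 2^2 * 7 = 4*7 = 28
  -> s = B^a = 28

Answer: 13 7 28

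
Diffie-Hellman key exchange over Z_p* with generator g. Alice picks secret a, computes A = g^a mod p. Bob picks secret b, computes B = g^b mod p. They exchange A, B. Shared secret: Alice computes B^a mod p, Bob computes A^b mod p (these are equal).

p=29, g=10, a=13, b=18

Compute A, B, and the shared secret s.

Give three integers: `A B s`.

Answer: 26 5 6

Derivation:
A = 10^13 mod 29  (bits of 13 = 1101)
  bit 0 = 1: r = r^2 * 10 mod 29 = 1^2 * 10 = 1*10 = 10
  bit 1 = 1: r = r^2 * 10 mod 29 = 10^2 * 10 = 13*10 = 14
  bit 2 = 0: r = r^2 mod 29 = 14^2 = 22
  bit 3 = 1: r = r^2 * 10 mod 29 = 22^2 * 10 = 20*10 = 26
  -> A = 26
B = 10^18 mod 29  (bits of 18 = 10010)
  bit 0 = 1: r = r^2 * 10 mod 29 = 1^2 * 10 = 1*10 = 10
  bit 1 = 0: r = r^2 mod 29 = 10^2 = 13
  bit 2 = 0: r = r^2 mod 29 = 13^2 = 24
  bit 3 = 1: r = r^2 * 10 mod 29 = 24^2 * 10 = 25*10 = 18
  bit 4 = 0: r = r^2 mod 29 = 18^2 = 5
  -> B = 5
s = B^a = 5^13 mod 29  (bits of 13 = 1101)
  bit 0 = 1: r = r^2 * 5 mod 29 = 1^2 * 5 = 1*5 = 5
  bit 1 = 1: r = r^2 * 5 mod 29 = 5^2 * 5 = 25*5 = 9
  bit 2 = 0: r = r^2 mod 29 = 9^2 = 23
  bit 3 = 1: r = r^2 * 5 mod 29 = 23^2 * 5 = 7*5 = 6
  -> s = B^a = 6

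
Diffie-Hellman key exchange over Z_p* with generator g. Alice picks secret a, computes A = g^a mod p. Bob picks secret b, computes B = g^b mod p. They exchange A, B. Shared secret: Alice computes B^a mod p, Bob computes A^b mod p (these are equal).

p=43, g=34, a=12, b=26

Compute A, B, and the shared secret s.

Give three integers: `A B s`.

A = 34^12 mod 43  (bits of 12 = 1100)
  bit 0 = 1: r = r^2 * 34 mod 43 = 1^2 * 34 = 1*34 = 34
  bit 1 = 1: r = r^2 * 34 mod 43 = 34^2 * 34 = 38*34 = 2
  bit 2 = 0: r = r^2 mod 43 = 2^2 = 4
  bit 3 = 0: r = r^2 mod 43 = 4^2 = 16
  -> A = 16
B = 34^26 mod 43  (bits of 26 = 11010)
  bit 0 = 1: r = r^2 * 34 mod 43 = 1^2 * 34 = 1*34 = 34
  bit 1 = 1: r = r^2 * 34 mod 43 = 34^2 * 34 = 38*34 = 2
  bit 2 = 0: r = r^2 mod 43 = 2^2 = 4
  bit 3 = 1: r = r^2 * 34 mod 43 = 4^2 * 34 = 16*34 = 28
  bit 4 = 0: r = r^2 mod 43 = 28^2 = 10
  -> B = 10
s = B^a = 10^12 mod 43  (bits of 12 = 1100)
  bit 0 = 1: r = r^2 * 10 mod 43 = 1^2 * 10 = 1*10 = 10
  bit 1 = 1: r = r^2 * 10 mod 43 = 10^2 * 10 = 14*10 = 11
  bit 2 = 0: r = r^2 mod 43 = 11^2 = 35
  bit 3 = 0: r = r^2 mod 43 = 35^2 = 21
  -> s = B^a = 21

Answer: 16 10 21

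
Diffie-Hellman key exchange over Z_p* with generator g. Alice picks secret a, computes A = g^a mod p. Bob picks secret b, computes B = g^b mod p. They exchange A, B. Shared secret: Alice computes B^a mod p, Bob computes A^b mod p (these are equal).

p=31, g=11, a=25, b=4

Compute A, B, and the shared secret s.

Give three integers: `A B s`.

Answer: 26 9 5

Derivation:
A = 11^25 mod 31  (bits of 25 = 11001)
  bit 0 = 1: r = r^2 * 11 mod 31 = 1^2 * 11 = 1*11 = 11
  bit 1 = 1: r = r^2 * 11 mod 31 = 11^2 * 11 = 28*11 = 29
  bit 2 = 0: r = r^2 mod 31 = 29^2 = 4
  bit 3 = 0: r = r^2 mod 31 = 4^2 = 16
  bit 4 = 1: r = r^2 * 11 mod 31 = 16^2 * 11 = 8*11 = 26
  -> A = 26
B = 11^4 mod 31  (bits of 4 = 100)
  bit 0 = 1: r = r^2 * 11 mod 31 = 1^2 * 11 = 1*11 = 11
  bit 1 = 0: r = r^2 mod 31 = 11^2 = 28
  bit 2 = 0: r = r^2 mod 31 = 28^2 = 9
  -> B = 9
s = B^a = 9^25 mod 31  (bits of 25 = 11001)
  bit 0 = 1: r = r^2 * 9 mod 31 = 1^2 * 9 = 1*9 = 9
  bit 1 = 1: r = r^2 * 9 mod 31 = 9^2 * 9 = 19*9 = 16
  bit 2 = 0: r = r^2 mod 31 = 16^2 = 8
  bit 3 = 0: r = r^2 mod 31 = 8^2 = 2
  bit 4 = 1: r = r^2 * 9 mod 31 = 2^2 * 9 = 4*9 = 5
  -> s = B^a = 5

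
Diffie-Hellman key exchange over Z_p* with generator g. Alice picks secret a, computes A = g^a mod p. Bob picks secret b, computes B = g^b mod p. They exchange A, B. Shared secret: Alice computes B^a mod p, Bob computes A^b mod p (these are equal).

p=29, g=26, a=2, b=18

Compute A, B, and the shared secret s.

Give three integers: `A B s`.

Answer: 9 6 7

Derivation:
A = 26^2 mod 29  (bits of 2 = 10)
  bit 0 = 1: r = r^2 * 26 mod 29 = 1^2 * 26 = 1*26 = 26
  bit 1 = 0: r = r^2 mod 29 = 26^2 = 9
  -> A = 9
B = 26^18 mod 29  (bits of 18 = 10010)
  bit 0 = 1: r = r^2 * 26 mod 29 = 1^2 * 26 = 1*26 = 26
  bit 1 = 0: r = r^2 mod 29 = 26^2 = 9
  bit 2 = 0: r = r^2 mod 29 = 9^2 = 23
  bit 3 = 1: r = r^2 * 26 mod 29 = 23^2 * 26 = 7*26 = 8
  bit 4 = 0: r = r^2 mod 29 = 8^2 = 6
  -> B = 6
s = B^a = 6^2 mod 29  (bits of 2 = 10)
  bit 0 = 1: r = r^2 * 6 mod 29 = 1^2 * 6 = 1*6 = 6
  bit 1 = 0: r = r^2 mod 29 = 6^2 = 7
  -> s = B^a = 7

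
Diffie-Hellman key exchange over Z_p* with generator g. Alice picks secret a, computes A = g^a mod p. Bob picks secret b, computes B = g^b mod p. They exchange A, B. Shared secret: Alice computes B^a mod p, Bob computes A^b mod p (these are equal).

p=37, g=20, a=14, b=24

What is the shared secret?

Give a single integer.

A = 20^14 mod 37  (bits of 14 = 1110)
  bit 0 = 1: r = r^2 * 20 mod 37 = 1^2 * 20 = 1*20 = 20
  bit 1 = 1: r = r^2 * 20 mod 37 = 20^2 * 20 = 30*20 = 8
  bit 2 = 1: r = r^2 * 20 mod 37 = 8^2 * 20 = 27*20 = 22
  bit 3 = 0: r = r^2 mod 37 = 22^2 = 3
  -> A = 3
B = 20^24 mod 37  (bits of 24 = 11000)
  bit 0 = 1: r = r^2 * 20 mod 37 = 1^2 * 20 = 1*20 = 20
  bit 1 = 1: r = r^2 * 20 mod 37 = 20^2 * 20 = 30*20 = 8
  bit 2 = 0: r = r^2 mod 37 = 8^2 = 27
  bit 3 = 0: r = r^2 mod 37 = 27^2 = 26
  bit 4 = 0: r = r^2 mod 37 = 26^2 = 10
  -> B = 10
s = B^a = 10^14 mod 37  (bits of 14 = 1110)
  bit 0 = 1: r = r^2 * 10 mod 37 = 1^2 * 10 = 1*10 = 10
  bit 1 = 1: r = r^2 * 10 mod 37 = 10^2 * 10 = 26*10 = 1
  bit 2 = 1: r = r^2 * 10 mod 37 = 1^2 * 10 = 1*10 = 10
  bit 3 = 0: r = r^2 mod 37 = 10^2 = 26
  -> s = B^a = 26

Answer: 26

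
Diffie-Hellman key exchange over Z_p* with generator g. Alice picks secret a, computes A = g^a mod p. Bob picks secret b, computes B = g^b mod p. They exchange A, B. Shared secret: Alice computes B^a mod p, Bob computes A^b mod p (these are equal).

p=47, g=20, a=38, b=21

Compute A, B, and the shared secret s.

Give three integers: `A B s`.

A = 20^38 mod 47  (bits of 38 = 100110)
  bit 0 = 1: r = r^2 * 20 mod 47 = 1^2 * 20 = 1*20 = 20
  bit 1 = 0: r = r^2 mod 47 = 20^2 = 24
  bit 2 = 0: r = r^2 mod 47 = 24^2 = 12
  bit 3 = 1: r = r^2 * 20 mod 47 = 12^2 * 20 = 3*20 = 13
  bit 4 = 1: r = r^2 * 20 mod 47 = 13^2 * 20 = 28*20 = 43
  bit 5 = 0: r = r^2 mod 47 = 43^2 = 16
  -> A = 16
B = 20^21 mod 47  (bits of 21 = 10101)
  bit 0 = 1: r = r^2 * 20 mod 47 = 1^2 * 20 = 1*20 = 20
  bit 1 = 0: r = r^2 mod 47 = 20^2 = 24
  bit 2 = 1: r = r^2 * 20 mod 47 = 24^2 * 20 = 12*20 = 5
  bit 3 = 0: r = r^2 mod 47 = 5^2 = 25
  bit 4 = 1: r = r^2 * 20 mod 47 = 25^2 * 20 = 14*20 = 45
  -> B = 45
s = B^a = 45^38 mod 47  (bits of 38 = 100110)
  bit 0 = 1: r = r^2 * 45 mod 47 = 1^2 * 45 = 1*45 = 45
  bit 1 = 0: r = r^2 mod 47 = 45^2 = 4
  bit 2 = 0: r = r^2 mod 47 = 4^2 = 16
  bit 3 = 1: r = r^2 * 45 mod 47 = 16^2 * 45 = 21*45 = 5
  bit 4 = 1: r = r^2 * 45 mod 47 = 5^2 * 45 = 25*45 = 44
  bit 5 = 0: r = r^2 mod 47 = 44^2 = 9
  -> s = B^a = 9

Answer: 16 45 9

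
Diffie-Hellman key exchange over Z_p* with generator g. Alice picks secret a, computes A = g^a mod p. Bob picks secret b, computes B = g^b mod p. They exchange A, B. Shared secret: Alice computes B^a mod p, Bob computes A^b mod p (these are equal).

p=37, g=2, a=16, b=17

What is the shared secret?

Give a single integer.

Answer: 33

Derivation:
A = 2^16 mod 37  (bits of 16 = 10000)
  bit 0 = 1: r = r^2 * 2 mod 37 = 1^2 * 2 = 1*2 = 2
  bit 1 = 0: r = r^2 mod 37 = 2^2 = 4
  bit 2 = 0: r = r^2 mod 37 = 4^2 = 16
  bit 3 = 0: r = r^2 mod 37 = 16^2 = 34
  bit 4 = 0: r = r^2 mod 37 = 34^2 = 9
  -> A = 9
B = 2^17 mod 37  (bits of 17 = 10001)
  bit 0 = 1: r = r^2 * 2 mod 37 = 1^2 * 2 = 1*2 = 2
  bit 1 = 0: r = r^2 mod 37 = 2^2 = 4
  bit 2 = 0: r = r^2 mod 37 = 4^2 = 16
  bit 3 = 0: r = r^2 mod 37 = 16^2 = 34
  bit 4 = 1: r = r^2 * 2 mod 37 = 34^2 * 2 = 9*2 = 18
  -> B = 18
s = B^a = 18^16 mod 37  (bits of 16 = 10000)
  bit 0 = 1: r = r^2 * 18 mod 37 = 1^2 * 18 = 1*18 = 18
  bit 1 = 0: r = r^2 mod 37 = 18^2 = 28
  bit 2 = 0: r = r^2 mod 37 = 28^2 = 7
  bit 3 = 0: r = r^2 mod 37 = 7^2 = 12
  bit 4 = 0: r = r^2 mod 37 = 12^2 = 33
  -> s = B^a = 33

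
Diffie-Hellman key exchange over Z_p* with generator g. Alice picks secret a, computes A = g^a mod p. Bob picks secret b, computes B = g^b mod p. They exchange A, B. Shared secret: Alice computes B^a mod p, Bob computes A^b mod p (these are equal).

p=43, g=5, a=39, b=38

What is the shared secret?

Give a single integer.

Answer: 41

Derivation:
A = 5^39 mod 43  (bits of 39 = 100111)
  bit 0 = 1: r = r^2 * 5 mod 43 = 1^2 * 5 = 1*5 = 5
  bit 1 = 0: r = r^2 mod 43 = 5^2 = 25
  bit 2 = 0: r = r^2 mod 43 = 25^2 = 23
  bit 3 = 1: r = r^2 * 5 mod 43 = 23^2 * 5 = 13*5 = 22
  bit 4 = 1: r = r^2 * 5 mod 43 = 22^2 * 5 = 11*5 = 12
  bit 5 = 1: r = r^2 * 5 mod 43 = 12^2 * 5 = 15*5 = 32
  -> A = 32
B = 5^38 mod 43  (bits of 38 = 100110)
  bit 0 = 1: r = r^2 * 5 mod 43 = 1^2 * 5 = 1*5 = 5
  bit 1 = 0: r = r^2 mod 43 = 5^2 = 25
  bit 2 = 0: r = r^2 mod 43 = 25^2 = 23
  bit 3 = 1: r = r^2 * 5 mod 43 = 23^2 * 5 = 13*5 = 22
  bit 4 = 1: r = r^2 * 5 mod 43 = 22^2 * 5 = 11*5 = 12
  bit 5 = 0: r = r^2 mod 43 = 12^2 = 15
  -> B = 15
s = B^a = 15^39 mod 43  (bits of 39 = 100111)
  bit 0 = 1: r = r^2 * 15 mod 43 = 1^2 * 15 = 1*15 = 15
  bit 1 = 0: r = r^2 mod 43 = 15^2 = 10
  bit 2 = 0: r = r^2 mod 43 = 10^2 = 14
  bit 3 = 1: r = r^2 * 15 mod 43 = 14^2 * 15 = 24*15 = 16
  bit 4 = 1: r = r^2 * 15 mod 43 = 16^2 * 15 = 41*15 = 13
  bit 5 = 1: r = r^2 * 15 mod 43 = 13^2 * 15 = 40*15 = 41
  -> s = B^a = 41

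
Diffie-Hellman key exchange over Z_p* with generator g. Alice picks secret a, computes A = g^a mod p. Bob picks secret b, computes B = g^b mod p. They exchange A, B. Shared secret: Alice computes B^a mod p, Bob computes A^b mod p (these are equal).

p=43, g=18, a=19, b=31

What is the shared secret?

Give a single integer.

A = 18^19 mod 43  (bits of 19 = 10011)
  bit 0 = 1: r = r^2 * 18 mod 43 = 1^2 * 18 = 1*18 = 18
  bit 1 = 0: r = r^2 mod 43 = 18^2 = 23
  bit 2 = 0: r = r^2 mod 43 = 23^2 = 13
  bit 3 = 1: r = r^2 * 18 mod 43 = 13^2 * 18 = 40*18 = 32
  bit 4 = 1: r = r^2 * 18 mod 43 = 32^2 * 18 = 35*18 = 28
  -> A = 28
B = 18^31 mod 43  (bits of 31 = 11111)
  bit 0 = 1: r = r^2 * 18 mod 43 = 1^2 * 18 = 1*18 = 18
  bit 1 = 1: r = r^2 * 18 mod 43 = 18^2 * 18 = 23*18 = 27
  bit 2 = 1: r = r^2 * 18 mod 43 = 27^2 * 18 = 41*18 = 7
  bit 3 = 1: r = r^2 * 18 mod 43 = 7^2 * 18 = 6*18 = 22
  bit 4 = 1: r = r^2 * 18 mod 43 = 22^2 * 18 = 11*18 = 26
  -> B = 26
s = B^a = 26^19 mod 43  (bits of 19 = 10011)
  bit 0 = 1: r = r^2 * 26 mod 43 = 1^2 * 26 = 1*26 = 26
  bit 1 = 0: r = r^2 mod 43 = 26^2 = 31
  bit 2 = 0: r = r^2 mod 43 = 31^2 = 15
  bit 3 = 1: r = r^2 * 26 mod 43 = 15^2 * 26 = 10*26 = 2
  bit 4 = 1: r = r^2 * 26 mod 43 = 2^2 * 26 = 4*26 = 18
  -> s = B^a = 18

Answer: 18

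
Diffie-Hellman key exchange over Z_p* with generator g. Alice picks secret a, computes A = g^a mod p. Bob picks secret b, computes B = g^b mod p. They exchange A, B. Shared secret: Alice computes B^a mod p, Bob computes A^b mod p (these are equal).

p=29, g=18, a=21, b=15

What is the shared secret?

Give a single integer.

A = 18^21 mod 29  (bits of 21 = 10101)
  bit 0 = 1: r = r^2 * 18 mod 29 = 1^2 * 18 = 1*18 = 18
  bit 1 = 0: r = r^2 mod 29 = 18^2 = 5
  bit 2 = 1: r = r^2 * 18 mod 29 = 5^2 * 18 = 25*18 = 15
  bit 3 = 0: r = r^2 mod 29 = 15^2 = 22
  bit 4 = 1: r = r^2 * 18 mod 29 = 22^2 * 18 = 20*18 = 12
  -> A = 12
B = 18^15 mod 29  (bits of 15 = 1111)
  bit 0 = 1: r = r^2 * 18 mod 29 = 1^2 * 18 = 1*18 = 18
  bit 1 = 1: r = r^2 * 18 mod 29 = 18^2 * 18 = 5*18 = 3
  bit 2 = 1: r = r^2 * 18 mod 29 = 3^2 * 18 = 9*18 = 17
  bit 3 = 1: r = r^2 * 18 mod 29 = 17^2 * 18 = 28*18 = 11
  -> B = 11
s = B^a = 11^21 mod 29  (bits of 21 = 10101)
  bit 0 = 1: r = r^2 * 11 mod 29 = 1^2 * 11 = 1*11 = 11
  bit 1 = 0: r = r^2 mod 29 = 11^2 = 5
  bit 2 = 1: r = r^2 * 11 mod 29 = 5^2 * 11 = 25*11 = 14
  bit 3 = 0: r = r^2 mod 29 = 14^2 = 22
  bit 4 = 1: r = r^2 * 11 mod 29 = 22^2 * 11 = 20*11 = 17
  -> s = B^a = 17

Answer: 17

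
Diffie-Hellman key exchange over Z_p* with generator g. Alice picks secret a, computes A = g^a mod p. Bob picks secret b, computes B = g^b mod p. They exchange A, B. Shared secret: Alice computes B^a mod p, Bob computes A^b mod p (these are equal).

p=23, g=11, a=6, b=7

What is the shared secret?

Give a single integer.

Answer: 4

Derivation:
A = 11^6 mod 23  (bits of 6 = 110)
  bit 0 = 1: r = r^2 * 11 mod 23 = 1^2 * 11 = 1*11 = 11
  bit 1 = 1: r = r^2 * 11 mod 23 = 11^2 * 11 = 6*11 = 20
  bit 2 = 0: r = r^2 mod 23 = 20^2 = 9
  -> A = 9
B = 11^7 mod 23  (bits of 7 = 111)
  bit 0 = 1: r = r^2 * 11 mod 23 = 1^2 * 11 = 1*11 = 11
  bit 1 = 1: r = r^2 * 11 mod 23 = 11^2 * 11 = 6*11 = 20
  bit 2 = 1: r = r^2 * 11 mod 23 = 20^2 * 11 = 9*11 = 7
  -> B = 7
s = B^a = 7^6 mod 23  (bits of 6 = 110)
  bit 0 = 1: r = r^2 * 7 mod 23 = 1^2 * 7 = 1*7 = 7
  bit 1 = 1: r = r^2 * 7 mod 23 = 7^2 * 7 = 3*7 = 21
  bit 2 = 0: r = r^2 mod 23 = 21^2 = 4
  -> s = B^a = 4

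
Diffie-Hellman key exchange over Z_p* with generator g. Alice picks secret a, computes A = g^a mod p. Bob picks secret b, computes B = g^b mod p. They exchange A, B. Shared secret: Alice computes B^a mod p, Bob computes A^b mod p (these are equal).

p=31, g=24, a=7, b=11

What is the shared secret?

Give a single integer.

Answer: 13

Derivation:
A = 24^7 mod 31  (bits of 7 = 111)
  bit 0 = 1: r = r^2 * 24 mod 31 = 1^2 * 24 = 1*24 = 24
  bit 1 = 1: r = r^2 * 24 mod 31 = 24^2 * 24 = 18*24 = 29
  bit 2 = 1: r = r^2 * 24 mod 31 = 29^2 * 24 = 4*24 = 3
  -> A = 3
B = 24^11 mod 31  (bits of 11 = 1011)
  bit 0 = 1: r = r^2 * 24 mod 31 = 1^2 * 24 = 1*24 = 24
  bit 1 = 0: r = r^2 mod 31 = 24^2 = 18
  bit 2 = 1: r = r^2 * 24 mod 31 = 18^2 * 24 = 14*24 = 26
  bit 3 = 1: r = r^2 * 24 mod 31 = 26^2 * 24 = 25*24 = 11
  -> B = 11
s = B^a = 11^7 mod 31  (bits of 7 = 111)
  bit 0 = 1: r = r^2 * 11 mod 31 = 1^2 * 11 = 1*11 = 11
  bit 1 = 1: r = r^2 * 11 mod 31 = 11^2 * 11 = 28*11 = 29
  bit 2 = 1: r = r^2 * 11 mod 31 = 29^2 * 11 = 4*11 = 13
  -> s = B^a = 13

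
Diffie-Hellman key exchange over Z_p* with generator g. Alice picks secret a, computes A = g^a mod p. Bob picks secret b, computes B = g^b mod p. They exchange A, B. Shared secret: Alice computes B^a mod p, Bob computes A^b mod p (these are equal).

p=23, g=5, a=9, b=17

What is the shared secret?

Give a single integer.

Answer: 14

Derivation:
A = 5^9 mod 23  (bits of 9 = 1001)
  bit 0 = 1: r = r^2 * 5 mod 23 = 1^2 * 5 = 1*5 = 5
  bit 1 = 0: r = r^2 mod 23 = 5^2 = 2
  bit 2 = 0: r = r^2 mod 23 = 2^2 = 4
  bit 3 = 1: r = r^2 * 5 mod 23 = 4^2 * 5 = 16*5 = 11
  -> A = 11
B = 5^17 mod 23  (bits of 17 = 10001)
  bit 0 = 1: r = r^2 * 5 mod 23 = 1^2 * 5 = 1*5 = 5
  bit 1 = 0: r = r^2 mod 23 = 5^2 = 2
  bit 2 = 0: r = r^2 mod 23 = 2^2 = 4
  bit 3 = 0: r = r^2 mod 23 = 4^2 = 16
  bit 4 = 1: r = r^2 * 5 mod 23 = 16^2 * 5 = 3*5 = 15
  -> B = 15
s = B^a = 15^9 mod 23  (bits of 9 = 1001)
  bit 0 = 1: r = r^2 * 15 mod 23 = 1^2 * 15 = 1*15 = 15
  bit 1 = 0: r = r^2 mod 23 = 15^2 = 18
  bit 2 = 0: r = r^2 mod 23 = 18^2 = 2
  bit 3 = 1: r = r^2 * 15 mod 23 = 2^2 * 15 = 4*15 = 14
  -> s = B^a = 14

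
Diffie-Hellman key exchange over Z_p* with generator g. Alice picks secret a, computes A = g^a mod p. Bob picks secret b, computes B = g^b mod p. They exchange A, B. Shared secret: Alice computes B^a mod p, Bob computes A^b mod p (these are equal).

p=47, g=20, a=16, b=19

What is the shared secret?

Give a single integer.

Answer: 42

Derivation:
A = 20^16 mod 47  (bits of 16 = 10000)
  bit 0 = 1: r = r^2 * 20 mod 47 = 1^2 * 20 = 1*20 = 20
  bit 1 = 0: r = r^2 mod 47 = 20^2 = 24
  bit 2 = 0: r = r^2 mod 47 = 24^2 = 12
  bit 3 = 0: r = r^2 mod 47 = 12^2 = 3
  bit 4 = 0: r = r^2 mod 47 = 3^2 = 9
  -> A = 9
B = 20^19 mod 47  (bits of 19 = 10011)
  bit 0 = 1: r = r^2 * 20 mod 47 = 1^2 * 20 = 1*20 = 20
  bit 1 = 0: r = r^2 mod 47 = 20^2 = 24
  bit 2 = 0: r = r^2 mod 47 = 24^2 = 12
  bit 3 = 1: r = r^2 * 20 mod 47 = 12^2 * 20 = 3*20 = 13
  bit 4 = 1: r = r^2 * 20 mod 47 = 13^2 * 20 = 28*20 = 43
  -> B = 43
s = B^a = 43^16 mod 47  (bits of 16 = 10000)
  bit 0 = 1: r = r^2 * 43 mod 47 = 1^2 * 43 = 1*43 = 43
  bit 1 = 0: r = r^2 mod 47 = 43^2 = 16
  bit 2 = 0: r = r^2 mod 47 = 16^2 = 21
  bit 3 = 0: r = r^2 mod 47 = 21^2 = 18
  bit 4 = 0: r = r^2 mod 47 = 18^2 = 42
  -> s = B^a = 42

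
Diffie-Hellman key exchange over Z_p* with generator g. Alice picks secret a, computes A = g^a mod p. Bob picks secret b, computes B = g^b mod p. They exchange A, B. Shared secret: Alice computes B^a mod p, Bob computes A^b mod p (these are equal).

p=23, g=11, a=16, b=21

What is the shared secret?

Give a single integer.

Answer: 9

Derivation:
A = 11^16 mod 23  (bits of 16 = 10000)
  bit 0 = 1: r = r^2 * 11 mod 23 = 1^2 * 11 = 1*11 = 11
  bit 1 = 0: r = r^2 mod 23 = 11^2 = 6
  bit 2 = 0: r = r^2 mod 23 = 6^2 = 13
  bit 3 = 0: r = r^2 mod 23 = 13^2 = 8
  bit 4 = 0: r = r^2 mod 23 = 8^2 = 18
  -> A = 18
B = 11^21 mod 23  (bits of 21 = 10101)
  bit 0 = 1: r = r^2 * 11 mod 23 = 1^2 * 11 = 1*11 = 11
  bit 1 = 0: r = r^2 mod 23 = 11^2 = 6
  bit 2 = 1: r = r^2 * 11 mod 23 = 6^2 * 11 = 13*11 = 5
  bit 3 = 0: r = r^2 mod 23 = 5^2 = 2
  bit 4 = 1: r = r^2 * 11 mod 23 = 2^2 * 11 = 4*11 = 21
  -> B = 21
s = B^a = 21^16 mod 23  (bits of 16 = 10000)
  bit 0 = 1: r = r^2 * 21 mod 23 = 1^2 * 21 = 1*21 = 21
  bit 1 = 0: r = r^2 mod 23 = 21^2 = 4
  bit 2 = 0: r = r^2 mod 23 = 4^2 = 16
  bit 3 = 0: r = r^2 mod 23 = 16^2 = 3
  bit 4 = 0: r = r^2 mod 23 = 3^2 = 9
  -> s = B^a = 9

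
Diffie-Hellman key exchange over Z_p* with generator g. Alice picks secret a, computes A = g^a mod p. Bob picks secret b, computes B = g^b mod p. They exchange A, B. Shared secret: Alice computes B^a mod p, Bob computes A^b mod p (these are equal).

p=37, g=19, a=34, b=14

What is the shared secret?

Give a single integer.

Answer: 12

Derivation:
A = 19^34 mod 37  (bits of 34 = 100010)
  bit 0 = 1: r = r^2 * 19 mod 37 = 1^2 * 19 = 1*19 = 19
  bit 1 = 0: r = r^2 mod 37 = 19^2 = 28
  bit 2 = 0: r = r^2 mod 37 = 28^2 = 7
  bit 3 = 0: r = r^2 mod 37 = 7^2 = 12
  bit 4 = 1: r = r^2 * 19 mod 37 = 12^2 * 19 = 33*19 = 35
  bit 5 = 0: r = r^2 mod 37 = 35^2 = 4
  -> A = 4
B = 19^14 mod 37  (bits of 14 = 1110)
  bit 0 = 1: r = r^2 * 19 mod 37 = 1^2 * 19 = 1*19 = 19
  bit 1 = 1: r = r^2 * 19 mod 37 = 19^2 * 19 = 28*19 = 14
  bit 2 = 1: r = r^2 * 19 mod 37 = 14^2 * 19 = 11*19 = 24
  bit 3 = 0: r = r^2 mod 37 = 24^2 = 21
  -> B = 21
s = B^a = 21^34 mod 37  (bits of 34 = 100010)
  bit 0 = 1: r = r^2 * 21 mod 37 = 1^2 * 21 = 1*21 = 21
  bit 1 = 0: r = r^2 mod 37 = 21^2 = 34
  bit 2 = 0: r = r^2 mod 37 = 34^2 = 9
  bit 3 = 0: r = r^2 mod 37 = 9^2 = 7
  bit 4 = 1: r = r^2 * 21 mod 37 = 7^2 * 21 = 12*21 = 30
  bit 5 = 0: r = r^2 mod 37 = 30^2 = 12
  -> s = B^a = 12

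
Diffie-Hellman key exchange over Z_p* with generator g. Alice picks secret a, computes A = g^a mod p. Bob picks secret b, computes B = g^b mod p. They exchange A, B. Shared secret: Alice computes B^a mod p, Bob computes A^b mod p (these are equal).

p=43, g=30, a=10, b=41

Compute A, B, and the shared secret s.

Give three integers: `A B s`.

Answer: 15 33 23

Derivation:
A = 30^10 mod 43  (bits of 10 = 1010)
  bit 0 = 1: r = r^2 * 30 mod 43 = 1^2 * 30 = 1*30 = 30
  bit 1 = 0: r = r^2 mod 43 = 30^2 = 40
  bit 2 = 1: r = r^2 * 30 mod 43 = 40^2 * 30 = 9*30 = 12
  bit 3 = 0: r = r^2 mod 43 = 12^2 = 15
  -> A = 15
B = 30^41 mod 43  (bits of 41 = 101001)
  bit 0 = 1: r = r^2 * 30 mod 43 = 1^2 * 30 = 1*30 = 30
  bit 1 = 0: r = r^2 mod 43 = 30^2 = 40
  bit 2 = 1: r = r^2 * 30 mod 43 = 40^2 * 30 = 9*30 = 12
  bit 3 = 0: r = r^2 mod 43 = 12^2 = 15
  bit 4 = 0: r = r^2 mod 43 = 15^2 = 10
  bit 5 = 1: r = r^2 * 30 mod 43 = 10^2 * 30 = 14*30 = 33
  -> B = 33
s = B^a = 33^10 mod 43  (bits of 10 = 1010)
  bit 0 = 1: r = r^2 * 33 mod 43 = 1^2 * 33 = 1*33 = 33
  bit 1 = 0: r = r^2 mod 43 = 33^2 = 14
  bit 2 = 1: r = r^2 * 33 mod 43 = 14^2 * 33 = 24*33 = 18
  bit 3 = 0: r = r^2 mod 43 = 18^2 = 23
  -> s = B^a = 23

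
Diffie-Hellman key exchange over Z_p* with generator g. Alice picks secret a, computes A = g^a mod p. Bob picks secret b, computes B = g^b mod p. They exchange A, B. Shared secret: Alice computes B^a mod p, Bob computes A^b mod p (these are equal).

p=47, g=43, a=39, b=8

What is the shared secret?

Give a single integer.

A = 43^39 mod 47  (bits of 39 = 100111)
  bit 0 = 1: r = r^2 * 43 mod 47 = 1^2 * 43 = 1*43 = 43
  bit 1 = 0: r = r^2 mod 47 = 43^2 = 16
  bit 2 = 0: r = r^2 mod 47 = 16^2 = 21
  bit 3 = 1: r = r^2 * 43 mod 47 = 21^2 * 43 = 18*43 = 22
  bit 4 = 1: r = r^2 * 43 mod 47 = 22^2 * 43 = 14*43 = 38
  bit 5 = 1: r = r^2 * 43 mod 47 = 38^2 * 43 = 34*43 = 5
  -> A = 5
B = 43^8 mod 47  (bits of 8 = 1000)
  bit 0 = 1: r = r^2 * 43 mod 47 = 1^2 * 43 = 1*43 = 43
  bit 1 = 0: r = r^2 mod 47 = 43^2 = 16
  bit 2 = 0: r = r^2 mod 47 = 16^2 = 21
  bit 3 = 0: r = r^2 mod 47 = 21^2 = 18
  -> B = 18
s = B^a = 18^39 mod 47  (bits of 39 = 100111)
  bit 0 = 1: r = r^2 * 18 mod 47 = 1^2 * 18 = 1*18 = 18
  bit 1 = 0: r = r^2 mod 47 = 18^2 = 42
  bit 2 = 0: r = r^2 mod 47 = 42^2 = 25
  bit 3 = 1: r = r^2 * 18 mod 47 = 25^2 * 18 = 14*18 = 17
  bit 4 = 1: r = r^2 * 18 mod 47 = 17^2 * 18 = 7*18 = 32
  bit 5 = 1: r = r^2 * 18 mod 47 = 32^2 * 18 = 37*18 = 8
  -> s = B^a = 8

Answer: 8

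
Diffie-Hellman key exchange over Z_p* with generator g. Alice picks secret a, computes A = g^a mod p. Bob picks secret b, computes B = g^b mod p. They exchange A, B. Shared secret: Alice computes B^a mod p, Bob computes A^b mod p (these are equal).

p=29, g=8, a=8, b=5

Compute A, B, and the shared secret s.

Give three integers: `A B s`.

A = 8^8 mod 29  (bits of 8 = 1000)
  bit 0 = 1: r = r^2 * 8 mod 29 = 1^2 * 8 = 1*8 = 8
  bit 1 = 0: r = r^2 mod 29 = 8^2 = 6
  bit 2 = 0: r = r^2 mod 29 = 6^2 = 7
  bit 3 = 0: r = r^2 mod 29 = 7^2 = 20
  -> A = 20
B = 8^5 mod 29  (bits of 5 = 101)
  bit 0 = 1: r = r^2 * 8 mod 29 = 1^2 * 8 = 1*8 = 8
  bit 1 = 0: r = r^2 mod 29 = 8^2 = 6
  bit 2 = 1: r = r^2 * 8 mod 29 = 6^2 * 8 = 7*8 = 27
  -> B = 27
s = B^a = 27^8 mod 29  (bits of 8 = 1000)
  bit 0 = 1: r = r^2 * 27 mod 29 = 1^2 * 27 = 1*27 = 27
  bit 1 = 0: r = r^2 mod 29 = 27^2 = 4
  bit 2 = 0: r = r^2 mod 29 = 4^2 = 16
  bit 3 = 0: r = r^2 mod 29 = 16^2 = 24
  -> s = B^a = 24

Answer: 20 27 24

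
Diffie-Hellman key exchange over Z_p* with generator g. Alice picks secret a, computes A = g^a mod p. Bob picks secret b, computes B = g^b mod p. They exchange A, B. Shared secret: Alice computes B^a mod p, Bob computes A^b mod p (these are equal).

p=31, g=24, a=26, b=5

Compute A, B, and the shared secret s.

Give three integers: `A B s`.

Answer: 20 26 25

Derivation:
A = 24^26 mod 31  (bits of 26 = 11010)
  bit 0 = 1: r = r^2 * 24 mod 31 = 1^2 * 24 = 1*24 = 24
  bit 1 = 1: r = r^2 * 24 mod 31 = 24^2 * 24 = 18*24 = 29
  bit 2 = 0: r = r^2 mod 31 = 29^2 = 4
  bit 3 = 1: r = r^2 * 24 mod 31 = 4^2 * 24 = 16*24 = 12
  bit 4 = 0: r = r^2 mod 31 = 12^2 = 20
  -> A = 20
B = 24^5 mod 31  (bits of 5 = 101)
  bit 0 = 1: r = r^2 * 24 mod 31 = 1^2 * 24 = 1*24 = 24
  bit 1 = 0: r = r^2 mod 31 = 24^2 = 18
  bit 2 = 1: r = r^2 * 24 mod 31 = 18^2 * 24 = 14*24 = 26
  -> B = 26
s = B^a = 26^26 mod 31  (bits of 26 = 11010)
  bit 0 = 1: r = r^2 * 26 mod 31 = 1^2 * 26 = 1*26 = 26
  bit 1 = 1: r = r^2 * 26 mod 31 = 26^2 * 26 = 25*26 = 30
  bit 2 = 0: r = r^2 mod 31 = 30^2 = 1
  bit 3 = 1: r = r^2 * 26 mod 31 = 1^2 * 26 = 1*26 = 26
  bit 4 = 0: r = r^2 mod 31 = 26^2 = 25
  -> s = B^a = 25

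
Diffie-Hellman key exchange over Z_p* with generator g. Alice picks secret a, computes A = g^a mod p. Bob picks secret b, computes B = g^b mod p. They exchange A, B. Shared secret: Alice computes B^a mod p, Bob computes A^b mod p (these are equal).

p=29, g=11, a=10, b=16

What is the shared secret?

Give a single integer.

Answer: 20

Derivation:
A = 11^10 mod 29  (bits of 10 = 1010)
  bit 0 = 1: r = r^2 * 11 mod 29 = 1^2 * 11 = 1*11 = 11
  bit 1 = 0: r = r^2 mod 29 = 11^2 = 5
  bit 2 = 1: r = r^2 * 11 mod 29 = 5^2 * 11 = 25*11 = 14
  bit 3 = 0: r = r^2 mod 29 = 14^2 = 22
  -> A = 22
B = 11^16 mod 29  (bits of 16 = 10000)
  bit 0 = 1: r = r^2 * 11 mod 29 = 1^2 * 11 = 1*11 = 11
  bit 1 = 0: r = r^2 mod 29 = 11^2 = 5
  bit 2 = 0: r = r^2 mod 29 = 5^2 = 25
  bit 3 = 0: r = r^2 mod 29 = 25^2 = 16
  bit 4 = 0: r = r^2 mod 29 = 16^2 = 24
  -> B = 24
s = B^a = 24^10 mod 29  (bits of 10 = 1010)
  bit 0 = 1: r = r^2 * 24 mod 29 = 1^2 * 24 = 1*24 = 24
  bit 1 = 0: r = r^2 mod 29 = 24^2 = 25
  bit 2 = 1: r = r^2 * 24 mod 29 = 25^2 * 24 = 16*24 = 7
  bit 3 = 0: r = r^2 mod 29 = 7^2 = 20
  -> s = B^a = 20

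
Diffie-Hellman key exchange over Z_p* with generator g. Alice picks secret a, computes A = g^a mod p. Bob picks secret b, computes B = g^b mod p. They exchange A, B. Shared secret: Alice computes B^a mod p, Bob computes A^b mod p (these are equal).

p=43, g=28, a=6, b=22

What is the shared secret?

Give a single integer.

Answer: 11

Derivation:
A = 28^6 mod 43  (bits of 6 = 110)
  bit 0 = 1: r = r^2 * 28 mod 43 = 1^2 * 28 = 1*28 = 28
  bit 1 = 1: r = r^2 * 28 mod 43 = 28^2 * 28 = 10*28 = 22
  bit 2 = 0: r = r^2 mod 43 = 22^2 = 11
  -> A = 11
B = 28^22 mod 43  (bits of 22 = 10110)
  bit 0 = 1: r = r^2 * 28 mod 43 = 1^2 * 28 = 1*28 = 28
  bit 1 = 0: r = r^2 mod 43 = 28^2 = 10
  bit 2 = 1: r = r^2 * 28 mod 43 = 10^2 * 28 = 14*28 = 5
  bit 3 = 1: r = r^2 * 28 mod 43 = 5^2 * 28 = 25*28 = 12
  bit 4 = 0: r = r^2 mod 43 = 12^2 = 15
  -> B = 15
s = B^a = 15^6 mod 43  (bits of 6 = 110)
  bit 0 = 1: r = r^2 * 15 mod 43 = 1^2 * 15 = 1*15 = 15
  bit 1 = 1: r = r^2 * 15 mod 43 = 15^2 * 15 = 10*15 = 21
  bit 2 = 0: r = r^2 mod 43 = 21^2 = 11
  -> s = B^a = 11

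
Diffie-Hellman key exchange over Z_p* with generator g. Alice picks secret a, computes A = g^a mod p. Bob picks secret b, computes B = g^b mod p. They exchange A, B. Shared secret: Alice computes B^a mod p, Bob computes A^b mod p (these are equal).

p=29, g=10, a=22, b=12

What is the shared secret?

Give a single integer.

Answer: 20

Derivation:
A = 10^22 mod 29  (bits of 22 = 10110)
  bit 0 = 1: r = r^2 * 10 mod 29 = 1^2 * 10 = 1*10 = 10
  bit 1 = 0: r = r^2 mod 29 = 10^2 = 13
  bit 2 = 1: r = r^2 * 10 mod 29 = 13^2 * 10 = 24*10 = 8
  bit 3 = 1: r = r^2 * 10 mod 29 = 8^2 * 10 = 6*10 = 2
  bit 4 = 0: r = r^2 mod 29 = 2^2 = 4
  -> A = 4
B = 10^12 mod 29  (bits of 12 = 1100)
  bit 0 = 1: r = r^2 * 10 mod 29 = 1^2 * 10 = 1*10 = 10
  bit 1 = 1: r = r^2 * 10 mod 29 = 10^2 * 10 = 13*10 = 14
  bit 2 = 0: r = r^2 mod 29 = 14^2 = 22
  bit 3 = 0: r = r^2 mod 29 = 22^2 = 20
  -> B = 20
s = B^a = 20^22 mod 29  (bits of 22 = 10110)
  bit 0 = 1: r = r^2 * 20 mod 29 = 1^2 * 20 = 1*20 = 20
  bit 1 = 0: r = r^2 mod 29 = 20^2 = 23
  bit 2 = 1: r = r^2 * 20 mod 29 = 23^2 * 20 = 7*20 = 24
  bit 3 = 1: r = r^2 * 20 mod 29 = 24^2 * 20 = 25*20 = 7
  bit 4 = 0: r = r^2 mod 29 = 7^2 = 20
  -> s = B^a = 20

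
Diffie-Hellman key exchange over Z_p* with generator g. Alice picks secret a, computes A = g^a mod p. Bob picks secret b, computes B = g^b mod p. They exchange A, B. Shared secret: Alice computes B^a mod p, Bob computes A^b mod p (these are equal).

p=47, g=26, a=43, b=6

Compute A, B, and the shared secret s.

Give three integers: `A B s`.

Answer: 23 4 36

Derivation:
A = 26^43 mod 47  (bits of 43 = 101011)
  bit 0 = 1: r = r^2 * 26 mod 47 = 1^2 * 26 = 1*26 = 26
  bit 1 = 0: r = r^2 mod 47 = 26^2 = 18
  bit 2 = 1: r = r^2 * 26 mod 47 = 18^2 * 26 = 42*26 = 11
  bit 3 = 0: r = r^2 mod 47 = 11^2 = 27
  bit 4 = 1: r = r^2 * 26 mod 47 = 27^2 * 26 = 24*26 = 13
  bit 5 = 1: r = r^2 * 26 mod 47 = 13^2 * 26 = 28*26 = 23
  -> A = 23
B = 26^6 mod 47  (bits of 6 = 110)
  bit 0 = 1: r = r^2 * 26 mod 47 = 1^2 * 26 = 1*26 = 26
  bit 1 = 1: r = r^2 * 26 mod 47 = 26^2 * 26 = 18*26 = 45
  bit 2 = 0: r = r^2 mod 47 = 45^2 = 4
  -> B = 4
s = B^a = 4^43 mod 47  (bits of 43 = 101011)
  bit 0 = 1: r = r^2 * 4 mod 47 = 1^2 * 4 = 1*4 = 4
  bit 1 = 0: r = r^2 mod 47 = 4^2 = 16
  bit 2 = 1: r = r^2 * 4 mod 47 = 16^2 * 4 = 21*4 = 37
  bit 3 = 0: r = r^2 mod 47 = 37^2 = 6
  bit 4 = 1: r = r^2 * 4 mod 47 = 6^2 * 4 = 36*4 = 3
  bit 5 = 1: r = r^2 * 4 mod 47 = 3^2 * 4 = 9*4 = 36
  -> s = B^a = 36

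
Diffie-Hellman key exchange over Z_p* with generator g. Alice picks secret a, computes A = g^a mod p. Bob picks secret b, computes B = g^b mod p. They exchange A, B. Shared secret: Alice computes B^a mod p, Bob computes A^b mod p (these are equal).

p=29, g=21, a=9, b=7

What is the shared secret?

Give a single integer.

A = 21^9 mod 29  (bits of 9 = 1001)
  bit 0 = 1: r = r^2 * 21 mod 29 = 1^2 * 21 = 1*21 = 21
  bit 1 = 0: r = r^2 mod 29 = 21^2 = 6
  bit 2 = 0: r = r^2 mod 29 = 6^2 = 7
  bit 3 = 1: r = r^2 * 21 mod 29 = 7^2 * 21 = 20*21 = 14
  -> A = 14
B = 21^7 mod 29  (bits of 7 = 111)
  bit 0 = 1: r = r^2 * 21 mod 29 = 1^2 * 21 = 1*21 = 21
  bit 1 = 1: r = r^2 * 21 mod 29 = 21^2 * 21 = 6*21 = 10
  bit 2 = 1: r = r^2 * 21 mod 29 = 10^2 * 21 = 13*21 = 12
  -> B = 12
s = B^a = 12^9 mod 29  (bits of 9 = 1001)
  bit 0 = 1: r = r^2 * 12 mod 29 = 1^2 * 12 = 1*12 = 12
  bit 1 = 0: r = r^2 mod 29 = 12^2 = 28
  bit 2 = 0: r = r^2 mod 29 = 28^2 = 1
  bit 3 = 1: r = r^2 * 12 mod 29 = 1^2 * 12 = 1*12 = 12
  -> s = B^a = 12

Answer: 12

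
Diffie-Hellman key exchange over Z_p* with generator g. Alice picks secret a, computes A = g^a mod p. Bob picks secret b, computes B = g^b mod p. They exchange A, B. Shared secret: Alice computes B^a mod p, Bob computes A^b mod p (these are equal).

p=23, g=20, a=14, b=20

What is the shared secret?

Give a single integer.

A = 20^14 mod 23  (bits of 14 = 1110)
  bit 0 = 1: r = r^2 * 20 mod 23 = 1^2 * 20 = 1*20 = 20
  bit 1 = 1: r = r^2 * 20 mod 23 = 20^2 * 20 = 9*20 = 19
  bit 2 = 1: r = r^2 * 20 mod 23 = 19^2 * 20 = 16*20 = 21
  bit 3 = 0: r = r^2 mod 23 = 21^2 = 4
  -> A = 4
B = 20^20 mod 23  (bits of 20 = 10100)
  bit 0 = 1: r = r^2 * 20 mod 23 = 1^2 * 20 = 1*20 = 20
  bit 1 = 0: r = r^2 mod 23 = 20^2 = 9
  bit 2 = 1: r = r^2 * 20 mod 23 = 9^2 * 20 = 12*20 = 10
  bit 3 = 0: r = r^2 mod 23 = 10^2 = 8
  bit 4 = 0: r = r^2 mod 23 = 8^2 = 18
  -> B = 18
s = B^a = 18^14 mod 23  (bits of 14 = 1110)
  bit 0 = 1: r = r^2 * 18 mod 23 = 1^2 * 18 = 1*18 = 18
  bit 1 = 1: r = r^2 * 18 mod 23 = 18^2 * 18 = 2*18 = 13
  bit 2 = 1: r = r^2 * 18 mod 23 = 13^2 * 18 = 8*18 = 6
  bit 3 = 0: r = r^2 mod 23 = 6^2 = 13
  -> s = B^a = 13

Answer: 13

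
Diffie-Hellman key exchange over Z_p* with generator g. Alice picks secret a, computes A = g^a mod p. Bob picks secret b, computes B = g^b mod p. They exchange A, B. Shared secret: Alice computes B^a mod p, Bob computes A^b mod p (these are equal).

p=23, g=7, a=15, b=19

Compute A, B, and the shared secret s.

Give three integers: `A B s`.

Answer: 14 11 10

Derivation:
A = 7^15 mod 23  (bits of 15 = 1111)
  bit 0 = 1: r = r^2 * 7 mod 23 = 1^2 * 7 = 1*7 = 7
  bit 1 = 1: r = r^2 * 7 mod 23 = 7^2 * 7 = 3*7 = 21
  bit 2 = 1: r = r^2 * 7 mod 23 = 21^2 * 7 = 4*7 = 5
  bit 3 = 1: r = r^2 * 7 mod 23 = 5^2 * 7 = 2*7 = 14
  -> A = 14
B = 7^19 mod 23  (bits of 19 = 10011)
  bit 0 = 1: r = r^2 * 7 mod 23 = 1^2 * 7 = 1*7 = 7
  bit 1 = 0: r = r^2 mod 23 = 7^2 = 3
  bit 2 = 0: r = r^2 mod 23 = 3^2 = 9
  bit 3 = 1: r = r^2 * 7 mod 23 = 9^2 * 7 = 12*7 = 15
  bit 4 = 1: r = r^2 * 7 mod 23 = 15^2 * 7 = 18*7 = 11
  -> B = 11
s = B^a = 11^15 mod 23  (bits of 15 = 1111)
  bit 0 = 1: r = r^2 * 11 mod 23 = 1^2 * 11 = 1*11 = 11
  bit 1 = 1: r = r^2 * 11 mod 23 = 11^2 * 11 = 6*11 = 20
  bit 2 = 1: r = r^2 * 11 mod 23 = 20^2 * 11 = 9*11 = 7
  bit 3 = 1: r = r^2 * 11 mod 23 = 7^2 * 11 = 3*11 = 10
  -> s = B^a = 10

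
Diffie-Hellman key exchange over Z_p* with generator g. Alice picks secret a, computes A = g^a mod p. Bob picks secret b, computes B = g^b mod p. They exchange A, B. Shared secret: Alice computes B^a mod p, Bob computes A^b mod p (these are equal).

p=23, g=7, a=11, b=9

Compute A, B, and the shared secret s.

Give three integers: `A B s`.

Answer: 22 15 22

Derivation:
A = 7^11 mod 23  (bits of 11 = 1011)
  bit 0 = 1: r = r^2 * 7 mod 23 = 1^2 * 7 = 1*7 = 7
  bit 1 = 0: r = r^2 mod 23 = 7^2 = 3
  bit 2 = 1: r = r^2 * 7 mod 23 = 3^2 * 7 = 9*7 = 17
  bit 3 = 1: r = r^2 * 7 mod 23 = 17^2 * 7 = 13*7 = 22
  -> A = 22
B = 7^9 mod 23  (bits of 9 = 1001)
  bit 0 = 1: r = r^2 * 7 mod 23 = 1^2 * 7 = 1*7 = 7
  bit 1 = 0: r = r^2 mod 23 = 7^2 = 3
  bit 2 = 0: r = r^2 mod 23 = 3^2 = 9
  bit 3 = 1: r = r^2 * 7 mod 23 = 9^2 * 7 = 12*7 = 15
  -> B = 15
s = B^a = 15^11 mod 23  (bits of 11 = 1011)
  bit 0 = 1: r = r^2 * 15 mod 23 = 1^2 * 15 = 1*15 = 15
  bit 1 = 0: r = r^2 mod 23 = 15^2 = 18
  bit 2 = 1: r = r^2 * 15 mod 23 = 18^2 * 15 = 2*15 = 7
  bit 3 = 1: r = r^2 * 15 mod 23 = 7^2 * 15 = 3*15 = 22
  -> s = B^a = 22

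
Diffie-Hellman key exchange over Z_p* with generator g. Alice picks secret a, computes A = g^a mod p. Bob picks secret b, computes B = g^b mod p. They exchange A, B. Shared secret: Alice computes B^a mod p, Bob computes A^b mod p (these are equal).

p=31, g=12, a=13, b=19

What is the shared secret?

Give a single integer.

Answer: 24

Derivation:
A = 12^13 mod 31  (bits of 13 = 1101)
  bit 0 = 1: r = r^2 * 12 mod 31 = 1^2 * 12 = 1*12 = 12
  bit 1 = 1: r = r^2 * 12 mod 31 = 12^2 * 12 = 20*12 = 23
  bit 2 = 0: r = r^2 mod 31 = 23^2 = 2
  bit 3 = 1: r = r^2 * 12 mod 31 = 2^2 * 12 = 4*12 = 17
  -> A = 17
B = 12^19 mod 31  (bits of 19 = 10011)
  bit 0 = 1: r = r^2 * 12 mod 31 = 1^2 * 12 = 1*12 = 12
  bit 1 = 0: r = r^2 mod 31 = 12^2 = 20
  bit 2 = 0: r = r^2 mod 31 = 20^2 = 28
  bit 3 = 1: r = r^2 * 12 mod 31 = 28^2 * 12 = 9*12 = 15
  bit 4 = 1: r = r^2 * 12 mod 31 = 15^2 * 12 = 8*12 = 3
  -> B = 3
s = B^a = 3^13 mod 31  (bits of 13 = 1101)
  bit 0 = 1: r = r^2 * 3 mod 31 = 1^2 * 3 = 1*3 = 3
  bit 1 = 1: r = r^2 * 3 mod 31 = 3^2 * 3 = 9*3 = 27
  bit 2 = 0: r = r^2 mod 31 = 27^2 = 16
  bit 3 = 1: r = r^2 * 3 mod 31 = 16^2 * 3 = 8*3 = 24
  -> s = B^a = 24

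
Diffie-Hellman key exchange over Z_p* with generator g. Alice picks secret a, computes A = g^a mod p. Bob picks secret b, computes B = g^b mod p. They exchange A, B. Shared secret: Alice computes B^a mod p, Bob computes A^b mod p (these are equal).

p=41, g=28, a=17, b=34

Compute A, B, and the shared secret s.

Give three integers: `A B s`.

A = 28^17 mod 41  (bits of 17 = 10001)
  bit 0 = 1: r = r^2 * 28 mod 41 = 1^2 * 28 = 1*28 = 28
  bit 1 = 0: r = r^2 mod 41 = 28^2 = 5
  bit 2 = 0: r = r^2 mod 41 = 5^2 = 25
  bit 3 = 0: r = r^2 mod 41 = 25^2 = 10
  bit 4 = 1: r = r^2 * 28 mod 41 = 10^2 * 28 = 18*28 = 12
  -> A = 12
B = 28^34 mod 41  (bits of 34 = 100010)
  bit 0 = 1: r = r^2 * 28 mod 41 = 1^2 * 28 = 1*28 = 28
  bit 1 = 0: r = r^2 mod 41 = 28^2 = 5
  bit 2 = 0: r = r^2 mod 41 = 5^2 = 25
  bit 3 = 0: r = r^2 mod 41 = 25^2 = 10
  bit 4 = 1: r = r^2 * 28 mod 41 = 10^2 * 28 = 18*28 = 12
  bit 5 = 0: r = r^2 mod 41 = 12^2 = 21
  -> B = 21
s = B^a = 21^17 mod 41  (bits of 17 = 10001)
  bit 0 = 1: r = r^2 * 21 mod 41 = 1^2 * 21 = 1*21 = 21
  bit 1 = 0: r = r^2 mod 41 = 21^2 = 31
  bit 2 = 0: r = r^2 mod 41 = 31^2 = 18
  bit 3 = 0: r = r^2 mod 41 = 18^2 = 37
  bit 4 = 1: r = r^2 * 21 mod 41 = 37^2 * 21 = 16*21 = 8
  -> s = B^a = 8

Answer: 12 21 8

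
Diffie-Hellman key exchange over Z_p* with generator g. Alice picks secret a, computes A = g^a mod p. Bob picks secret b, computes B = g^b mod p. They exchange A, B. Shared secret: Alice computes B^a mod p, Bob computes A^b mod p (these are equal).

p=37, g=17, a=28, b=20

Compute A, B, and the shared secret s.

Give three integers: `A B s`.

A = 17^28 mod 37  (bits of 28 = 11100)
  bit 0 = 1: r = r^2 * 17 mod 37 = 1^2 * 17 = 1*17 = 17
  bit 1 = 1: r = r^2 * 17 mod 37 = 17^2 * 17 = 30*17 = 29
  bit 2 = 1: r = r^2 * 17 mod 37 = 29^2 * 17 = 27*17 = 15
  bit 3 = 0: r = r^2 mod 37 = 15^2 = 3
  bit 4 = 0: r = r^2 mod 37 = 3^2 = 9
  -> A = 9
B = 17^20 mod 37  (bits of 20 = 10100)
  bit 0 = 1: r = r^2 * 17 mod 37 = 1^2 * 17 = 1*17 = 17
  bit 1 = 0: r = r^2 mod 37 = 17^2 = 30
  bit 2 = 1: r = r^2 * 17 mod 37 = 30^2 * 17 = 12*17 = 19
  bit 3 = 0: r = r^2 mod 37 = 19^2 = 28
  bit 4 = 0: r = r^2 mod 37 = 28^2 = 7
  -> B = 7
s = B^a = 7^28 mod 37  (bits of 28 = 11100)
  bit 0 = 1: r = r^2 * 7 mod 37 = 1^2 * 7 = 1*7 = 7
  bit 1 = 1: r = r^2 * 7 mod 37 = 7^2 * 7 = 12*7 = 10
  bit 2 = 1: r = r^2 * 7 mod 37 = 10^2 * 7 = 26*7 = 34
  bit 3 = 0: r = r^2 mod 37 = 34^2 = 9
  bit 4 = 0: r = r^2 mod 37 = 9^2 = 7
  -> s = B^a = 7

Answer: 9 7 7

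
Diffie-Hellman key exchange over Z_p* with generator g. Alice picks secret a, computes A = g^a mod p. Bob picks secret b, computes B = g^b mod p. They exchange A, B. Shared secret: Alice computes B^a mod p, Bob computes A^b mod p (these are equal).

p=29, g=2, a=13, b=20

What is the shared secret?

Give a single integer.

Answer: 24

Derivation:
A = 2^13 mod 29  (bits of 13 = 1101)
  bit 0 = 1: r = r^2 * 2 mod 29 = 1^2 * 2 = 1*2 = 2
  bit 1 = 1: r = r^2 * 2 mod 29 = 2^2 * 2 = 4*2 = 8
  bit 2 = 0: r = r^2 mod 29 = 8^2 = 6
  bit 3 = 1: r = r^2 * 2 mod 29 = 6^2 * 2 = 7*2 = 14
  -> A = 14
B = 2^20 mod 29  (bits of 20 = 10100)
  bit 0 = 1: r = r^2 * 2 mod 29 = 1^2 * 2 = 1*2 = 2
  bit 1 = 0: r = r^2 mod 29 = 2^2 = 4
  bit 2 = 1: r = r^2 * 2 mod 29 = 4^2 * 2 = 16*2 = 3
  bit 3 = 0: r = r^2 mod 29 = 3^2 = 9
  bit 4 = 0: r = r^2 mod 29 = 9^2 = 23
  -> B = 23
s = B^a = 23^13 mod 29  (bits of 13 = 1101)
  bit 0 = 1: r = r^2 * 23 mod 29 = 1^2 * 23 = 1*23 = 23
  bit 1 = 1: r = r^2 * 23 mod 29 = 23^2 * 23 = 7*23 = 16
  bit 2 = 0: r = r^2 mod 29 = 16^2 = 24
  bit 3 = 1: r = r^2 * 23 mod 29 = 24^2 * 23 = 25*23 = 24
  -> s = B^a = 24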